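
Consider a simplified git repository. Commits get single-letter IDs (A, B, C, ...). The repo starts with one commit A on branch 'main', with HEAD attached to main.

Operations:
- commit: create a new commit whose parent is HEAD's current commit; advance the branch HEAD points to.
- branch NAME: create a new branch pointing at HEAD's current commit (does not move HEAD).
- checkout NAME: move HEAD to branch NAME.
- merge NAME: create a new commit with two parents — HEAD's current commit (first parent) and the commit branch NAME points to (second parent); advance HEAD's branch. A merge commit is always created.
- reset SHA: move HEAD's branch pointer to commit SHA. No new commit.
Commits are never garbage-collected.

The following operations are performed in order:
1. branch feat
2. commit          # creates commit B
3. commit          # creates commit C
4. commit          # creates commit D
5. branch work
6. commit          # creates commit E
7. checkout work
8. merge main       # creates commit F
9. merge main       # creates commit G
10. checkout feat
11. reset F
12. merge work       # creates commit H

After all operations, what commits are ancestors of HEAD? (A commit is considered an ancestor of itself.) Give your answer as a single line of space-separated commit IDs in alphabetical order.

After op 1 (branch): HEAD=main@A [feat=A main=A]
After op 2 (commit): HEAD=main@B [feat=A main=B]
After op 3 (commit): HEAD=main@C [feat=A main=C]
After op 4 (commit): HEAD=main@D [feat=A main=D]
After op 5 (branch): HEAD=main@D [feat=A main=D work=D]
After op 6 (commit): HEAD=main@E [feat=A main=E work=D]
After op 7 (checkout): HEAD=work@D [feat=A main=E work=D]
After op 8 (merge): HEAD=work@F [feat=A main=E work=F]
After op 9 (merge): HEAD=work@G [feat=A main=E work=G]
After op 10 (checkout): HEAD=feat@A [feat=A main=E work=G]
After op 11 (reset): HEAD=feat@F [feat=F main=E work=G]
After op 12 (merge): HEAD=feat@H [feat=H main=E work=G]

Answer: A B C D E F G H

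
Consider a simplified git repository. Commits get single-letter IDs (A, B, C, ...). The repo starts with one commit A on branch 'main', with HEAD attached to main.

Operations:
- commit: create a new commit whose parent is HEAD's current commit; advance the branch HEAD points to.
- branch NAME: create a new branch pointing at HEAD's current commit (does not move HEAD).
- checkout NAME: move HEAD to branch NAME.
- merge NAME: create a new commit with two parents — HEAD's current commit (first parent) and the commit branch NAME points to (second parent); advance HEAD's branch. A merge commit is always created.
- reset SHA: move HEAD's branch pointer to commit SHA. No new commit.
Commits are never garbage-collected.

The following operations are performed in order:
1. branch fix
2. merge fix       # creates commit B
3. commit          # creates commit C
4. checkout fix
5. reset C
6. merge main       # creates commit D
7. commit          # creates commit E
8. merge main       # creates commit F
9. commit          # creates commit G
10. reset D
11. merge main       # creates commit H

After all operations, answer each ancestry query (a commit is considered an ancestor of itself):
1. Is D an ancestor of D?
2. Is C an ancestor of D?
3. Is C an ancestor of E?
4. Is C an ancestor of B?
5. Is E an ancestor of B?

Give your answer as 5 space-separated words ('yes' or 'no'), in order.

Answer: yes yes yes no no

Derivation:
After op 1 (branch): HEAD=main@A [fix=A main=A]
After op 2 (merge): HEAD=main@B [fix=A main=B]
After op 3 (commit): HEAD=main@C [fix=A main=C]
After op 4 (checkout): HEAD=fix@A [fix=A main=C]
After op 5 (reset): HEAD=fix@C [fix=C main=C]
After op 6 (merge): HEAD=fix@D [fix=D main=C]
After op 7 (commit): HEAD=fix@E [fix=E main=C]
After op 8 (merge): HEAD=fix@F [fix=F main=C]
After op 9 (commit): HEAD=fix@G [fix=G main=C]
After op 10 (reset): HEAD=fix@D [fix=D main=C]
After op 11 (merge): HEAD=fix@H [fix=H main=C]
ancestors(D) = {A,B,C,D}; D in? yes
ancestors(D) = {A,B,C,D}; C in? yes
ancestors(E) = {A,B,C,D,E}; C in? yes
ancestors(B) = {A,B}; C in? no
ancestors(B) = {A,B}; E in? no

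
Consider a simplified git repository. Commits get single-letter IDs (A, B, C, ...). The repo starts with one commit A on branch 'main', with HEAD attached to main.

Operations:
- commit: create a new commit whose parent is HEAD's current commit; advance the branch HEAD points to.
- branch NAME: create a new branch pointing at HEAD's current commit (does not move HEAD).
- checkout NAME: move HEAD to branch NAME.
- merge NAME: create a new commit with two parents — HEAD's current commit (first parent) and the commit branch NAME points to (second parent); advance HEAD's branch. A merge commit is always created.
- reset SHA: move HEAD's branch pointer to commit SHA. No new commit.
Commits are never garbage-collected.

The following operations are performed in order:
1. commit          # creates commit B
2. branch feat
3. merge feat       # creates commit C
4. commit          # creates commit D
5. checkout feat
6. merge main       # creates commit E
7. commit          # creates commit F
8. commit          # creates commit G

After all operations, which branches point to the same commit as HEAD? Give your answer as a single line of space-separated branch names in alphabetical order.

Answer: feat

Derivation:
After op 1 (commit): HEAD=main@B [main=B]
After op 2 (branch): HEAD=main@B [feat=B main=B]
After op 3 (merge): HEAD=main@C [feat=B main=C]
After op 4 (commit): HEAD=main@D [feat=B main=D]
After op 5 (checkout): HEAD=feat@B [feat=B main=D]
After op 6 (merge): HEAD=feat@E [feat=E main=D]
After op 7 (commit): HEAD=feat@F [feat=F main=D]
After op 8 (commit): HEAD=feat@G [feat=G main=D]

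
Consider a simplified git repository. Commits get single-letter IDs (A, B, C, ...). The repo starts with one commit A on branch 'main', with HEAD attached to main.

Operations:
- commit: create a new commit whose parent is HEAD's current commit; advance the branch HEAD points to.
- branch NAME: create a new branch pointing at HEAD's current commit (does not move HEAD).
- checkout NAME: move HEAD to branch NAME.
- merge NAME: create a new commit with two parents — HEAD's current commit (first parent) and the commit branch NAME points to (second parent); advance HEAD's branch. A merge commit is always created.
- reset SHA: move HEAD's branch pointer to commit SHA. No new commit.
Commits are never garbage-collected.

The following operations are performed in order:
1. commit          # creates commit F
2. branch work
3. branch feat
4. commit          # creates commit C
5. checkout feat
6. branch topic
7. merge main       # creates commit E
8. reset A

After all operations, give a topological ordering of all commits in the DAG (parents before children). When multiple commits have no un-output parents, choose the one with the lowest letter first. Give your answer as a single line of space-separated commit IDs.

Answer: A F C E

Derivation:
After op 1 (commit): HEAD=main@F [main=F]
After op 2 (branch): HEAD=main@F [main=F work=F]
After op 3 (branch): HEAD=main@F [feat=F main=F work=F]
After op 4 (commit): HEAD=main@C [feat=F main=C work=F]
After op 5 (checkout): HEAD=feat@F [feat=F main=C work=F]
After op 6 (branch): HEAD=feat@F [feat=F main=C topic=F work=F]
After op 7 (merge): HEAD=feat@E [feat=E main=C topic=F work=F]
After op 8 (reset): HEAD=feat@A [feat=A main=C topic=F work=F]
commit A: parents=[]
commit C: parents=['F']
commit E: parents=['F', 'C']
commit F: parents=['A']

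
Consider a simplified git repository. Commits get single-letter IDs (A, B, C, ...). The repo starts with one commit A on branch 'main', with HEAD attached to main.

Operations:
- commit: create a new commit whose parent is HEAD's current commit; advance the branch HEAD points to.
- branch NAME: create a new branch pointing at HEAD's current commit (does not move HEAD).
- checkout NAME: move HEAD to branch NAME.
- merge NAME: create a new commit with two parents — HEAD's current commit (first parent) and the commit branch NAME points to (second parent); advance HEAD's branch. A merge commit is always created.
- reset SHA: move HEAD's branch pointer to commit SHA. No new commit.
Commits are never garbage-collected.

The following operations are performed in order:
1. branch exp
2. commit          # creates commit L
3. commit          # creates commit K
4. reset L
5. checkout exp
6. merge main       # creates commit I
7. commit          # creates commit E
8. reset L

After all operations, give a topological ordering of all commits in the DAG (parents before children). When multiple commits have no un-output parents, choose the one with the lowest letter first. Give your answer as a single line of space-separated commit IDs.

Answer: A L I E K

Derivation:
After op 1 (branch): HEAD=main@A [exp=A main=A]
After op 2 (commit): HEAD=main@L [exp=A main=L]
After op 3 (commit): HEAD=main@K [exp=A main=K]
After op 4 (reset): HEAD=main@L [exp=A main=L]
After op 5 (checkout): HEAD=exp@A [exp=A main=L]
After op 6 (merge): HEAD=exp@I [exp=I main=L]
After op 7 (commit): HEAD=exp@E [exp=E main=L]
After op 8 (reset): HEAD=exp@L [exp=L main=L]
commit A: parents=[]
commit E: parents=['I']
commit I: parents=['A', 'L']
commit K: parents=['L']
commit L: parents=['A']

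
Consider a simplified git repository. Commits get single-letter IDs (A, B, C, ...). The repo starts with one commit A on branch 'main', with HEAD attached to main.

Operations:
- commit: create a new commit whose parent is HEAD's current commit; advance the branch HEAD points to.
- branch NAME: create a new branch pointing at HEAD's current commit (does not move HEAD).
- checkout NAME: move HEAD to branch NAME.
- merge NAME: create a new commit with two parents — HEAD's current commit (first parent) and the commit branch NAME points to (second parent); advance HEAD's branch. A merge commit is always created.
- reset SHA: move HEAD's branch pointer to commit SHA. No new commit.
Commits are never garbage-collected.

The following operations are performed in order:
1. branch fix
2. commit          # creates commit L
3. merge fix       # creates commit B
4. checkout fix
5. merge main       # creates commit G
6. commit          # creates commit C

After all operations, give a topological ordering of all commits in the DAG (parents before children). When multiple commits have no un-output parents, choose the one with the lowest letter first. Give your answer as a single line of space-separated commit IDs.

After op 1 (branch): HEAD=main@A [fix=A main=A]
After op 2 (commit): HEAD=main@L [fix=A main=L]
After op 3 (merge): HEAD=main@B [fix=A main=B]
After op 4 (checkout): HEAD=fix@A [fix=A main=B]
After op 5 (merge): HEAD=fix@G [fix=G main=B]
After op 6 (commit): HEAD=fix@C [fix=C main=B]
commit A: parents=[]
commit B: parents=['L', 'A']
commit C: parents=['G']
commit G: parents=['A', 'B']
commit L: parents=['A']

Answer: A L B G C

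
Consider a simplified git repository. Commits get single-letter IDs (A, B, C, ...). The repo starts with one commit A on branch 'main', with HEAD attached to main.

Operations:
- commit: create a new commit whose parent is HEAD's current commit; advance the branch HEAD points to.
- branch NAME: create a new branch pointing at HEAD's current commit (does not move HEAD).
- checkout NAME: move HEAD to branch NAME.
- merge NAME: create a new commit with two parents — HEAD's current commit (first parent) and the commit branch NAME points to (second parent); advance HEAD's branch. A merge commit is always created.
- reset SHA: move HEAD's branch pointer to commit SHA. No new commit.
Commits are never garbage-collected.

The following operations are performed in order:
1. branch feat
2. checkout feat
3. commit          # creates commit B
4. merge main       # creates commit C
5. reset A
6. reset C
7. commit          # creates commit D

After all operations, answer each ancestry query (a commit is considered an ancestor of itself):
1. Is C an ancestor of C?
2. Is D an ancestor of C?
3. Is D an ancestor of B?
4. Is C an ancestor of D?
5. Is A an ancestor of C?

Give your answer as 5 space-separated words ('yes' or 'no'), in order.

After op 1 (branch): HEAD=main@A [feat=A main=A]
After op 2 (checkout): HEAD=feat@A [feat=A main=A]
After op 3 (commit): HEAD=feat@B [feat=B main=A]
After op 4 (merge): HEAD=feat@C [feat=C main=A]
After op 5 (reset): HEAD=feat@A [feat=A main=A]
After op 6 (reset): HEAD=feat@C [feat=C main=A]
After op 7 (commit): HEAD=feat@D [feat=D main=A]
ancestors(C) = {A,B,C}; C in? yes
ancestors(C) = {A,B,C}; D in? no
ancestors(B) = {A,B}; D in? no
ancestors(D) = {A,B,C,D}; C in? yes
ancestors(C) = {A,B,C}; A in? yes

Answer: yes no no yes yes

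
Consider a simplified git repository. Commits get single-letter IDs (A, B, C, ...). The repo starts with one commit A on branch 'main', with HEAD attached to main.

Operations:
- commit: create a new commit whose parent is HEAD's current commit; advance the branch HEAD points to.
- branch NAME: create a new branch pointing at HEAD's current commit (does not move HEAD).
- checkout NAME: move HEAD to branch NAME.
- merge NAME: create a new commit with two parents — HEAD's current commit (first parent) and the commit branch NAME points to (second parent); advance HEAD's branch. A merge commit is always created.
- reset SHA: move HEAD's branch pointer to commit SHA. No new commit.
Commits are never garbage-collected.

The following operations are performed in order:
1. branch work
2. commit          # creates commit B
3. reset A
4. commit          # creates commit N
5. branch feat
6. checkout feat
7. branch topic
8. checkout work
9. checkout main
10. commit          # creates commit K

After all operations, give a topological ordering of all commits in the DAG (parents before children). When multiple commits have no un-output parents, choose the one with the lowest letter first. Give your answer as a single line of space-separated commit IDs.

Answer: A B N K

Derivation:
After op 1 (branch): HEAD=main@A [main=A work=A]
After op 2 (commit): HEAD=main@B [main=B work=A]
After op 3 (reset): HEAD=main@A [main=A work=A]
After op 4 (commit): HEAD=main@N [main=N work=A]
After op 5 (branch): HEAD=main@N [feat=N main=N work=A]
After op 6 (checkout): HEAD=feat@N [feat=N main=N work=A]
After op 7 (branch): HEAD=feat@N [feat=N main=N topic=N work=A]
After op 8 (checkout): HEAD=work@A [feat=N main=N topic=N work=A]
After op 9 (checkout): HEAD=main@N [feat=N main=N topic=N work=A]
After op 10 (commit): HEAD=main@K [feat=N main=K topic=N work=A]
commit A: parents=[]
commit B: parents=['A']
commit K: parents=['N']
commit N: parents=['A']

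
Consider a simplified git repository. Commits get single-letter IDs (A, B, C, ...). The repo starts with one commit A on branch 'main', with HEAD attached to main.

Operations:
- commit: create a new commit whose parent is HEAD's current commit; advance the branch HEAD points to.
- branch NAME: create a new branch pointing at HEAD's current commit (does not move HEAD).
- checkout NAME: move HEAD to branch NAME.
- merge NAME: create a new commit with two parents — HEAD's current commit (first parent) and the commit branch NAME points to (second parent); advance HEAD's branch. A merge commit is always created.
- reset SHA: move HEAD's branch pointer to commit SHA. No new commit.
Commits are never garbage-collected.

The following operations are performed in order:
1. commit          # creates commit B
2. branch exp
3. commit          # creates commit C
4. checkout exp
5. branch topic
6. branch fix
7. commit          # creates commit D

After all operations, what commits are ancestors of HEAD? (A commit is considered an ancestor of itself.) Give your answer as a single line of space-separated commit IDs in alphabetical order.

After op 1 (commit): HEAD=main@B [main=B]
After op 2 (branch): HEAD=main@B [exp=B main=B]
After op 3 (commit): HEAD=main@C [exp=B main=C]
After op 4 (checkout): HEAD=exp@B [exp=B main=C]
After op 5 (branch): HEAD=exp@B [exp=B main=C topic=B]
After op 6 (branch): HEAD=exp@B [exp=B fix=B main=C topic=B]
After op 7 (commit): HEAD=exp@D [exp=D fix=B main=C topic=B]

Answer: A B D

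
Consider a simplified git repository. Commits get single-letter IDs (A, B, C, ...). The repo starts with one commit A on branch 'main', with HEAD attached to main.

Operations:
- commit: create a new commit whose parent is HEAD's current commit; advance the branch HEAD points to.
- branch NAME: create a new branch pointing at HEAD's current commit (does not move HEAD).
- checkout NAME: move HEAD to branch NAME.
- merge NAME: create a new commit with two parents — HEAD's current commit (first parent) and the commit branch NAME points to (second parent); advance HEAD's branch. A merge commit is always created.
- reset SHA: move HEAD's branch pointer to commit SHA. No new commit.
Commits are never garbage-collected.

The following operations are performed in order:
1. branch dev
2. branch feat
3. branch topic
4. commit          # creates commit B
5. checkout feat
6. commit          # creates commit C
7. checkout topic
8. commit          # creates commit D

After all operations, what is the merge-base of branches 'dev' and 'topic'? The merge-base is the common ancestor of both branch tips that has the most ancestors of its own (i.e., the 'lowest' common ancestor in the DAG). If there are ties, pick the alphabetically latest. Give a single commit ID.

After op 1 (branch): HEAD=main@A [dev=A main=A]
After op 2 (branch): HEAD=main@A [dev=A feat=A main=A]
After op 3 (branch): HEAD=main@A [dev=A feat=A main=A topic=A]
After op 4 (commit): HEAD=main@B [dev=A feat=A main=B topic=A]
After op 5 (checkout): HEAD=feat@A [dev=A feat=A main=B topic=A]
After op 6 (commit): HEAD=feat@C [dev=A feat=C main=B topic=A]
After op 7 (checkout): HEAD=topic@A [dev=A feat=C main=B topic=A]
After op 8 (commit): HEAD=topic@D [dev=A feat=C main=B topic=D]
ancestors(dev=A): ['A']
ancestors(topic=D): ['A', 'D']
common: ['A']

Answer: A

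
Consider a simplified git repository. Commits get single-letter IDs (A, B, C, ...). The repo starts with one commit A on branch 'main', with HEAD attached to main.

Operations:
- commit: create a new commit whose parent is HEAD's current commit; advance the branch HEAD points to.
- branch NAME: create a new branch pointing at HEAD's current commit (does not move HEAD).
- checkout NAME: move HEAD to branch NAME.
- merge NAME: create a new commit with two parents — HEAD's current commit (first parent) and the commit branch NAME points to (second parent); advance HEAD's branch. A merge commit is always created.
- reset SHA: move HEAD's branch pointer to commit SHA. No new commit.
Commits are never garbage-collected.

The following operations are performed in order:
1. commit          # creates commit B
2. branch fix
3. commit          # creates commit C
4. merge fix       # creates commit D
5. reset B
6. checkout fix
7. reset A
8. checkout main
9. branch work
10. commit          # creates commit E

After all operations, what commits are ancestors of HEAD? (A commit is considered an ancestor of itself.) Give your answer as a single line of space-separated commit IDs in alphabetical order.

After op 1 (commit): HEAD=main@B [main=B]
After op 2 (branch): HEAD=main@B [fix=B main=B]
After op 3 (commit): HEAD=main@C [fix=B main=C]
After op 4 (merge): HEAD=main@D [fix=B main=D]
After op 5 (reset): HEAD=main@B [fix=B main=B]
After op 6 (checkout): HEAD=fix@B [fix=B main=B]
After op 7 (reset): HEAD=fix@A [fix=A main=B]
After op 8 (checkout): HEAD=main@B [fix=A main=B]
After op 9 (branch): HEAD=main@B [fix=A main=B work=B]
After op 10 (commit): HEAD=main@E [fix=A main=E work=B]

Answer: A B E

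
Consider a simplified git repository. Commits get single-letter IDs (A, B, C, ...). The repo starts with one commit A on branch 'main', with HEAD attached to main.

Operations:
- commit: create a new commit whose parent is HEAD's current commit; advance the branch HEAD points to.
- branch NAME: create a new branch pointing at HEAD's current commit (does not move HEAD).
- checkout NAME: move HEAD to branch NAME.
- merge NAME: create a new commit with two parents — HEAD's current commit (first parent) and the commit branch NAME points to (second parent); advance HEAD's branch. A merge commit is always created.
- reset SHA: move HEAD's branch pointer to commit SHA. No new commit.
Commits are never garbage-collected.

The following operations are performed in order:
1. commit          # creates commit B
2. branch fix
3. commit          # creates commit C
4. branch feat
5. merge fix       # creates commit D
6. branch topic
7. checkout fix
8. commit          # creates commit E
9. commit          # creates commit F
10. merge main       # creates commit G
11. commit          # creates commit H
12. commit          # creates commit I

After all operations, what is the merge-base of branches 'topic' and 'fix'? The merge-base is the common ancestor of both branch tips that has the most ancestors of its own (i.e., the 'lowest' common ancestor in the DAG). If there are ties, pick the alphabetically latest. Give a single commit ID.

Answer: D

Derivation:
After op 1 (commit): HEAD=main@B [main=B]
After op 2 (branch): HEAD=main@B [fix=B main=B]
After op 3 (commit): HEAD=main@C [fix=B main=C]
After op 4 (branch): HEAD=main@C [feat=C fix=B main=C]
After op 5 (merge): HEAD=main@D [feat=C fix=B main=D]
After op 6 (branch): HEAD=main@D [feat=C fix=B main=D topic=D]
After op 7 (checkout): HEAD=fix@B [feat=C fix=B main=D topic=D]
After op 8 (commit): HEAD=fix@E [feat=C fix=E main=D topic=D]
After op 9 (commit): HEAD=fix@F [feat=C fix=F main=D topic=D]
After op 10 (merge): HEAD=fix@G [feat=C fix=G main=D topic=D]
After op 11 (commit): HEAD=fix@H [feat=C fix=H main=D topic=D]
After op 12 (commit): HEAD=fix@I [feat=C fix=I main=D topic=D]
ancestors(topic=D): ['A', 'B', 'C', 'D']
ancestors(fix=I): ['A', 'B', 'C', 'D', 'E', 'F', 'G', 'H', 'I']
common: ['A', 'B', 'C', 'D']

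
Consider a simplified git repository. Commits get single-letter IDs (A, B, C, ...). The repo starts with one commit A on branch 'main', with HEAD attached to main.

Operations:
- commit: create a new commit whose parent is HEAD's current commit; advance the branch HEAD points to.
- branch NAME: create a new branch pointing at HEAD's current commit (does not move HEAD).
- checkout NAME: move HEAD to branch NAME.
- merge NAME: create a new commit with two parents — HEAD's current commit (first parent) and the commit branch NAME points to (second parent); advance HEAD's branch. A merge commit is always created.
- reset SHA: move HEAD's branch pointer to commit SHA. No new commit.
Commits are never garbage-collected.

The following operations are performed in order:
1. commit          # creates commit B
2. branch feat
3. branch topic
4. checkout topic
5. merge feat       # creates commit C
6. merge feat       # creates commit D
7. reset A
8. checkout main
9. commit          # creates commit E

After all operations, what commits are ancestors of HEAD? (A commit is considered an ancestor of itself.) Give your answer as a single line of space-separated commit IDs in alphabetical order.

After op 1 (commit): HEAD=main@B [main=B]
After op 2 (branch): HEAD=main@B [feat=B main=B]
After op 3 (branch): HEAD=main@B [feat=B main=B topic=B]
After op 4 (checkout): HEAD=topic@B [feat=B main=B topic=B]
After op 5 (merge): HEAD=topic@C [feat=B main=B topic=C]
After op 6 (merge): HEAD=topic@D [feat=B main=B topic=D]
After op 7 (reset): HEAD=topic@A [feat=B main=B topic=A]
After op 8 (checkout): HEAD=main@B [feat=B main=B topic=A]
After op 9 (commit): HEAD=main@E [feat=B main=E topic=A]

Answer: A B E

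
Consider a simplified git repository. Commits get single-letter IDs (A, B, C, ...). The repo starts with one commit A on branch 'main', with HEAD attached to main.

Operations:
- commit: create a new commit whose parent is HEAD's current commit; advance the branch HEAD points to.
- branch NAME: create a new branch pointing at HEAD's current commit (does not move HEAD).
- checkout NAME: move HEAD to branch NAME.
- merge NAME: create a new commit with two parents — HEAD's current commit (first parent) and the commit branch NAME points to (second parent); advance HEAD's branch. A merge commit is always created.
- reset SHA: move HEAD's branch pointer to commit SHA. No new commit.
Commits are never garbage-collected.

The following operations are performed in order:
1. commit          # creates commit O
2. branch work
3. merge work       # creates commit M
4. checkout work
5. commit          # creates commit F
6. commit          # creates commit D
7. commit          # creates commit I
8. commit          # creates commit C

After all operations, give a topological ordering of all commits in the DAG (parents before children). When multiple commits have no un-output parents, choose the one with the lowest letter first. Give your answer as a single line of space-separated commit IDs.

After op 1 (commit): HEAD=main@O [main=O]
After op 2 (branch): HEAD=main@O [main=O work=O]
After op 3 (merge): HEAD=main@M [main=M work=O]
After op 4 (checkout): HEAD=work@O [main=M work=O]
After op 5 (commit): HEAD=work@F [main=M work=F]
After op 6 (commit): HEAD=work@D [main=M work=D]
After op 7 (commit): HEAD=work@I [main=M work=I]
After op 8 (commit): HEAD=work@C [main=M work=C]
commit A: parents=[]
commit C: parents=['I']
commit D: parents=['F']
commit F: parents=['O']
commit I: parents=['D']
commit M: parents=['O', 'O']
commit O: parents=['A']

Answer: A O F D I C M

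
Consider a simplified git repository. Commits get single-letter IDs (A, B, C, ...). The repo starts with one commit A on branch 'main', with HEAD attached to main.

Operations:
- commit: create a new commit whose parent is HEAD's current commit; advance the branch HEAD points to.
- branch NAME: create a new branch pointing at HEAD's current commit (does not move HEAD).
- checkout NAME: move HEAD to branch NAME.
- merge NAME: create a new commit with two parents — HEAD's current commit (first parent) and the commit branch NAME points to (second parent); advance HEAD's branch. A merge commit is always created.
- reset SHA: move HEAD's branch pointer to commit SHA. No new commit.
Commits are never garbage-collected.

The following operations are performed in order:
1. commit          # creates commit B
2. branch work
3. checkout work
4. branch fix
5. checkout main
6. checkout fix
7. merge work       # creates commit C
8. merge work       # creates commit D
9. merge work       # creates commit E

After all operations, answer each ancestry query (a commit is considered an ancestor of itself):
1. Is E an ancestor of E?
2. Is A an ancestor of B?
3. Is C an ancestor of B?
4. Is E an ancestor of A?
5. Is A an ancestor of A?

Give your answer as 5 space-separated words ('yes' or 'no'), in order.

After op 1 (commit): HEAD=main@B [main=B]
After op 2 (branch): HEAD=main@B [main=B work=B]
After op 3 (checkout): HEAD=work@B [main=B work=B]
After op 4 (branch): HEAD=work@B [fix=B main=B work=B]
After op 5 (checkout): HEAD=main@B [fix=B main=B work=B]
After op 6 (checkout): HEAD=fix@B [fix=B main=B work=B]
After op 7 (merge): HEAD=fix@C [fix=C main=B work=B]
After op 8 (merge): HEAD=fix@D [fix=D main=B work=B]
After op 9 (merge): HEAD=fix@E [fix=E main=B work=B]
ancestors(E) = {A,B,C,D,E}; E in? yes
ancestors(B) = {A,B}; A in? yes
ancestors(B) = {A,B}; C in? no
ancestors(A) = {A}; E in? no
ancestors(A) = {A}; A in? yes

Answer: yes yes no no yes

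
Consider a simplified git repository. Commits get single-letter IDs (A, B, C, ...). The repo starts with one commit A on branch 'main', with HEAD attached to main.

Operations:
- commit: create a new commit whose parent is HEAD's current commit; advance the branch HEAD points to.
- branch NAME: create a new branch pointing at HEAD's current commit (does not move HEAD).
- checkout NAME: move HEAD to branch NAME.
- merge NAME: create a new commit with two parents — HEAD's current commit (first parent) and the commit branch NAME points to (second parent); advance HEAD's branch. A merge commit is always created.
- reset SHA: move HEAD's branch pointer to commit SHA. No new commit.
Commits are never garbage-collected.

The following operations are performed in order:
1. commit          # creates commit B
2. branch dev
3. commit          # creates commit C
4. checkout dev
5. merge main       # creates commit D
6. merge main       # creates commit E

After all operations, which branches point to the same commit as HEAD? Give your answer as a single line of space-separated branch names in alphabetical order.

Answer: dev

Derivation:
After op 1 (commit): HEAD=main@B [main=B]
After op 2 (branch): HEAD=main@B [dev=B main=B]
After op 3 (commit): HEAD=main@C [dev=B main=C]
After op 4 (checkout): HEAD=dev@B [dev=B main=C]
After op 5 (merge): HEAD=dev@D [dev=D main=C]
After op 6 (merge): HEAD=dev@E [dev=E main=C]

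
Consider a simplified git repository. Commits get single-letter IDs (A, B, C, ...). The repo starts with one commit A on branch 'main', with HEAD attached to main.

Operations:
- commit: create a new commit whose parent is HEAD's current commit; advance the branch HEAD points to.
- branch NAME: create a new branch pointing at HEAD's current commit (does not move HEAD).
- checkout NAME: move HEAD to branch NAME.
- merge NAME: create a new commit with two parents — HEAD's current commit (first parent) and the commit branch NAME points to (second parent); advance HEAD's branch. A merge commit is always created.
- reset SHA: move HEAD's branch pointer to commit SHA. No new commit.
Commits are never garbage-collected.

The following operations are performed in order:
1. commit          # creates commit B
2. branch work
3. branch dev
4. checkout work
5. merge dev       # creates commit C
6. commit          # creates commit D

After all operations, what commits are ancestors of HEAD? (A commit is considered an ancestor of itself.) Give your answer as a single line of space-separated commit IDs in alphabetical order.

After op 1 (commit): HEAD=main@B [main=B]
After op 2 (branch): HEAD=main@B [main=B work=B]
After op 3 (branch): HEAD=main@B [dev=B main=B work=B]
After op 4 (checkout): HEAD=work@B [dev=B main=B work=B]
After op 5 (merge): HEAD=work@C [dev=B main=B work=C]
After op 6 (commit): HEAD=work@D [dev=B main=B work=D]

Answer: A B C D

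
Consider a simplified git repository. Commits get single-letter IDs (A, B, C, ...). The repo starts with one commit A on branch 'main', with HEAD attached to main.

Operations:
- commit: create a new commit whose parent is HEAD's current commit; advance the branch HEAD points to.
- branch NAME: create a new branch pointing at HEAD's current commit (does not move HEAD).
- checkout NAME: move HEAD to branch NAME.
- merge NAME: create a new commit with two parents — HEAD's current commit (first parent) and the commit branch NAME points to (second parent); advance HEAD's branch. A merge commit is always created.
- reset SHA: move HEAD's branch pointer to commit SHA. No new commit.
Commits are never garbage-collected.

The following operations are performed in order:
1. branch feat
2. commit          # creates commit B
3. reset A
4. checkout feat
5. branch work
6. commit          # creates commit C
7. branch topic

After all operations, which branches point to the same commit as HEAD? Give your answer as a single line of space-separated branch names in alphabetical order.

After op 1 (branch): HEAD=main@A [feat=A main=A]
After op 2 (commit): HEAD=main@B [feat=A main=B]
After op 3 (reset): HEAD=main@A [feat=A main=A]
After op 4 (checkout): HEAD=feat@A [feat=A main=A]
After op 5 (branch): HEAD=feat@A [feat=A main=A work=A]
After op 6 (commit): HEAD=feat@C [feat=C main=A work=A]
After op 7 (branch): HEAD=feat@C [feat=C main=A topic=C work=A]

Answer: feat topic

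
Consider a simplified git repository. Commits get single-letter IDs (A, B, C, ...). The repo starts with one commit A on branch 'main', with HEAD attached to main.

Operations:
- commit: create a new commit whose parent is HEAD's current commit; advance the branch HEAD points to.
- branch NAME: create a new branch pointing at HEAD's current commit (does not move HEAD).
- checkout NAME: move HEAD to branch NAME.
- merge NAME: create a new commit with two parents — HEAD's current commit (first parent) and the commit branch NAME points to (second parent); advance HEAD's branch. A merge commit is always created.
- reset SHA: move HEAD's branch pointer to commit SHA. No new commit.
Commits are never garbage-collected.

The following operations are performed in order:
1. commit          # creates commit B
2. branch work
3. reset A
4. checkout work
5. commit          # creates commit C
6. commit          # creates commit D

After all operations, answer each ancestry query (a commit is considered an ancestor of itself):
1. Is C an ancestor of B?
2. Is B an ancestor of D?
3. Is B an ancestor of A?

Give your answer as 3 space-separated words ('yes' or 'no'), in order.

Answer: no yes no

Derivation:
After op 1 (commit): HEAD=main@B [main=B]
After op 2 (branch): HEAD=main@B [main=B work=B]
After op 3 (reset): HEAD=main@A [main=A work=B]
After op 4 (checkout): HEAD=work@B [main=A work=B]
After op 5 (commit): HEAD=work@C [main=A work=C]
After op 6 (commit): HEAD=work@D [main=A work=D]
ancestors(B) = {A,B}; C in? no
ancestors(D) = {A,B,C,D}; B in? yes
ancestors(A) = {A}; B in? no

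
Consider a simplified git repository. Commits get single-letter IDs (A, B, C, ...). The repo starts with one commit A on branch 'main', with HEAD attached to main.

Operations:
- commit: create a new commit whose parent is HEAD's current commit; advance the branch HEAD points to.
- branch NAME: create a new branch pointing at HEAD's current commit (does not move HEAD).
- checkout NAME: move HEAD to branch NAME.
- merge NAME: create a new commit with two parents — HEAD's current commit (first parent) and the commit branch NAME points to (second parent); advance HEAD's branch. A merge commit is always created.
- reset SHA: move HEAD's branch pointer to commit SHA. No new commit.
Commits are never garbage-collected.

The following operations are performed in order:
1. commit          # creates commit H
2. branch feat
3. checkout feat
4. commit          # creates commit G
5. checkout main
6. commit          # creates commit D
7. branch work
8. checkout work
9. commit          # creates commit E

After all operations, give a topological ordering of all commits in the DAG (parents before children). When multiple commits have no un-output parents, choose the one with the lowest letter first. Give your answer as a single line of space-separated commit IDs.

After op 1 (commit): HEAD=main@H [main=H]
After op 2 (branch): HEAD=main@H [feat=H main=H]
After op 3 (checkout): HEAD=feat@H [feat=H main=H]
After op 4 (commit): HEAD=feat@G [feat=G main=H]
After op 5 (checkout): HEAD=main@H [feat=G main=H]
After op 6 (commit): HEAD=main@D [feat=G main=D]
After op 7 (branch): HEAD=main@D [feat=G main=D work=D]
After op 8 (checkout): HEAD=work@D [feat=G main=D work=D]
After op 9 (commit): HEAD=work@E [feat=G main=D work=E]
commit A: parents=[]
commit D: parents=['H']
commit E: parents=['D']
commit G: parents=['H']
commit H: parents=['A']

Answer: A H D E G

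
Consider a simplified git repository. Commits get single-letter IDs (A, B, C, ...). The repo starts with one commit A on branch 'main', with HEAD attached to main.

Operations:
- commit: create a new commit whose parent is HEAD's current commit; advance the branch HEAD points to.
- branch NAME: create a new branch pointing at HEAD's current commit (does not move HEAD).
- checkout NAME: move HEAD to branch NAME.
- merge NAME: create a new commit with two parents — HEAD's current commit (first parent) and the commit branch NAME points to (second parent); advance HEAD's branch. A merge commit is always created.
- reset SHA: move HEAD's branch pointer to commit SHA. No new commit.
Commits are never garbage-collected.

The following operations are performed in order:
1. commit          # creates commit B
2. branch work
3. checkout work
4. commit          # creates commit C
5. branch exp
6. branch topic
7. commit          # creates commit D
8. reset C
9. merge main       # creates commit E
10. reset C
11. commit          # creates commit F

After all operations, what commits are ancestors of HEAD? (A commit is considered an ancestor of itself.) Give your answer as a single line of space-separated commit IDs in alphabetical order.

Answer: A B C F

Derivation:
After op 1 (commit): HEAD=main@B [main=B]
After op 2 (branch): HEAD=main@B [main=B work=B]
After op 3 (checkout): HEAD=work@B [main=B work=B]
After op 4 (commit): HEAD=work@C [main=B work=C]
After op 5 (branch): HEAD=work@C [exp=C main=B work=C]
After op 6 (branch): HEAD=work@C [exp=C main=B topic=C work=C]
After op 7 (commit): HEAD=work@D [exp=C main=B topic=C work=D]
After op 8 (reset): HEAD=work@C [exp=C main=B topic=C work=C]
After op 9 (merge): HEAD=work@E [exp=C main=B topic=C work=E]
After op 10 (reset): HEAD=work@C [exp=C main=B topic=C work=C]
After op 11 (commit): HEAD=work@F [exp=C main=B topic=C work=F]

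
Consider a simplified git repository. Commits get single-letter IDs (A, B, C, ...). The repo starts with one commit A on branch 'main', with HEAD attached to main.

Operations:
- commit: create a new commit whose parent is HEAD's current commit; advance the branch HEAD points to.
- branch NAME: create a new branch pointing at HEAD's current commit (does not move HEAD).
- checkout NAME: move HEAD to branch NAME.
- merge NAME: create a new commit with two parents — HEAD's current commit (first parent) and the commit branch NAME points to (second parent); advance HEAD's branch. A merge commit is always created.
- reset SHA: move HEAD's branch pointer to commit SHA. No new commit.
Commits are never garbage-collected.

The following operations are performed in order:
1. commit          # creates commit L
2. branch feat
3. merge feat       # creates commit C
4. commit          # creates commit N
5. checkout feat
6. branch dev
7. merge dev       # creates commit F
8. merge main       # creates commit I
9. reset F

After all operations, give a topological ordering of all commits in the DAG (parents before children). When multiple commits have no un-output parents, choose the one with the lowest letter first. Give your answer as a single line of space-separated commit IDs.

After op 1 (commit): HEAD=main@L [main=L]
After op 2 (branch): HEAD=main@L [feat=L main=L]
After op 3 (merge): HEAD=main@C [feat=L main=C]
After op 4 (commit): HEAD=main@N [feat=L main=N]
After op 5 (checkout): HEAD=feat@L [feat=L main=N]
After op 6 (branch): HEAD=feat@L [dev=L feat=L main=N]
After op 7 (merge): HEAD=feat@F [dev=L feat=F main=N]
After op 8 (merge): HEAD=feat@I [dev=L feat=I main=N]
After op 9 (reset): HEAD=feat@F [dev=L feat=F main=N]
commit A: parents=[]
commit C: parents=['L', 'L']
commit F: parents=['L', 'L']
commit I: parents=['F', 'N']
commit L: parents=['A']
commit N: parents=['C']

Answer: A L C F N I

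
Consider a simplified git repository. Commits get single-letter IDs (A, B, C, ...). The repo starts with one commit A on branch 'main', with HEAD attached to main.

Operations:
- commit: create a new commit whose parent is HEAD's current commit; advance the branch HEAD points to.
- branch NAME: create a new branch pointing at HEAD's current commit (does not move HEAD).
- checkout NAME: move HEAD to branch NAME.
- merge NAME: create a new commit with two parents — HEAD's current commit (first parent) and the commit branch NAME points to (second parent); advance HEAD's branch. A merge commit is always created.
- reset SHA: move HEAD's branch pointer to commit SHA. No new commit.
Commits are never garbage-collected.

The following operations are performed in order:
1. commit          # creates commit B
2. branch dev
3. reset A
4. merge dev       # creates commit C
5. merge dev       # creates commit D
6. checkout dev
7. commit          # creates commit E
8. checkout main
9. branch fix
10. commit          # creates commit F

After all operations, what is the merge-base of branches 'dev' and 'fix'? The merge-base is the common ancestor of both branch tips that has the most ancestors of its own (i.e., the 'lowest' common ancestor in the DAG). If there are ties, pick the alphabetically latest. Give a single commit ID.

Answer: B

Derivation:
After op 1 (commit): HEAD=main@B [main=B]
After op 2 (branch): HEAD=main@B [dev=B main=B]
After op 3 (reset): HEAD=main@A [dev=B main=A]
After op 4 (merge): HEAD=main@C [dev=B main=C]
After op 5 (merge): HEAD=main@D [dev=B main=D]
After op 6 (checkout): HEAD=dev@B [dev=B main=D]
After op 7 (commit): HEAD=dev@E [dev=E main=D]
After op 8 (checkout): HEAD=main@D [dev=E main=D]
After op 9 (branch): HEAD=main@D [dev=E fix=D main=D]
After op 10 (commit): HEAD=main@F [dev=E fix=D main=F]
ancestors(dev=E): ['A', 'B', 'E']
ancestors(fix=D): ['A', 'B', 'C', 'D']
common: ['A', 'B']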